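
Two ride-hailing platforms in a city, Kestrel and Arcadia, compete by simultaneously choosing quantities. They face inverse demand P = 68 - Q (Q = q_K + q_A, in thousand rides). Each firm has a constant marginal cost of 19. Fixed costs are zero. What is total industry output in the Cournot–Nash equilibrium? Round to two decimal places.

32.67

A representative firm's profit is π_i = q_i(68 - Q) - 19q_i.
Setting ∂π_i/∂q_i = 0 with rivals' quantities fixed: 49 - 2q_i - q_j = 0.
With identical firms every q_j equals q_i, so q_j = q_i and 49 = 3q_i, giving q_i = 49/3.
Total output Q = 49/3 + 49/3 = 98/3.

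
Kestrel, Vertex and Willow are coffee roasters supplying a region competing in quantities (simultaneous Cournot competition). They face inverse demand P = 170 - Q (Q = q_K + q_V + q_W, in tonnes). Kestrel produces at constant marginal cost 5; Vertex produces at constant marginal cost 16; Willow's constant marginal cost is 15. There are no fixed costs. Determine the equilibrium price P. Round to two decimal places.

51.50

Kestrel's profit: π_K = (170 - Q)q_K - (5q_K). Setting ∂π_K/∂q_K = 0: 165 - 2q_K - (q_V + q_W) = 0.
Vertex's profit: π_V = (170 - Q)q_V - (16q_V). Setting ∂π_V/∂q_V = 0: 154 - 2q_V - (q_K + q_W) = 0.
Willow's first-order condition: 155 - 2q_W - (q_K + q_V) = 0.
Adding the 3 conditions: 474 − 2Q − 2Q = 0, i.e. Q = 237/2.
Back-substituting: q_K = (165 − 237/2) = 93/2, q_V = (154 − 237/2) = 71/2, q_W = (155 − 237/2) = 73/2.
Total output Q = 237/2, so price P = 170 - 237/2 = 103/2.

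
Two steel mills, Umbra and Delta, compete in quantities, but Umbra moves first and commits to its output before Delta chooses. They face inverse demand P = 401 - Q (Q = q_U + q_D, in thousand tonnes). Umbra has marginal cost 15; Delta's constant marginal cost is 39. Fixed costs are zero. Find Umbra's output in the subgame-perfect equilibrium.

205

The follower Delta best-responds to any q_U: π_D = (401 - Q)q_D - 39q_D.
Follower FOC: 362 - q_U - 2q_D = 0, so q_D(q_U) = (362 - q_U)/2.
Umbra substitutes q_D(q_U) into its own profit: π_U = q_U(401 - q_U - (362 - q_U)/2) - 15q_U = (220 - (1/2)q_U)q_U - 15q_U.
Leader FOC: 205 - q_U = 0, so q_U = 205.
Then q_D = (362 - 205)/2 = 157/2.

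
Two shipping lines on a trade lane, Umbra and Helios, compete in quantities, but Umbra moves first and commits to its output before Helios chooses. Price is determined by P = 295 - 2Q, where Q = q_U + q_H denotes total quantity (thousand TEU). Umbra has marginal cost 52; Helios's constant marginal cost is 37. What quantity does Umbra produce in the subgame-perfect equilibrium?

Solve by backward induction. Given q_U, the follower Helios maximises π_H = (295 - 2q_U - 2q_H)q_H - 37q_H.
∂π_H/∂q_H = 258 - 2q_U - 4q_H = 0 gives the reaction function q_H = (258 - 2q_U)/4.
The leader anticipates this reaction. Substituting into P = 295 - 2Q gives P = 166 - q_U, so π_U = (166 - q_U)q_U - 52q_U.
The leader's first-order condition 114 - 2q_U = 0 yields q_U = 57.
Then q_H = (258 - 2·57)/4 = 36.

57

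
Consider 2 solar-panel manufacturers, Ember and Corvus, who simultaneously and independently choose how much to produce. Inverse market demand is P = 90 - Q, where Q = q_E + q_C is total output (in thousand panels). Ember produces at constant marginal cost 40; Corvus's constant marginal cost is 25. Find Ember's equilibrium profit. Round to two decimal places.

136.11

Ember's profit: π_E = (90 - Q)q_E - (40q_E). Setting ∂π_E/∂q_E = 0: 50 - 2q_E - (q_C) = 0.
Corvus's first-order condition: 65 - 2q_C - (q_E) = 0.
Best responses: q_E = (50 - q_C)/2, q_C = (65 - q_E)/2.
Solving the pair: q_E = 35/3, q_C = 80/3.
Price P = 90 - 115/3 = 155/3.
Ember's profit: (155/3 - 40)·(35/3) = 1225/9.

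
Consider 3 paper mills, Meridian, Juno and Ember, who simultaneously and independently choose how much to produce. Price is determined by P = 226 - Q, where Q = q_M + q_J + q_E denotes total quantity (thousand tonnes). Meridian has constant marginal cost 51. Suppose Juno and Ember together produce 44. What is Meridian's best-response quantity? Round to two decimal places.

With rivals' combined output fixed at 44, Meridian's profit is π_M = (226 - 44 - q_M)q_M - (51q_M) = (182 - q_M)q_M - (51q_M).
∂π_M/∂q_M = 131 - 2q_M = 0, so q_M = 131/2.

65.50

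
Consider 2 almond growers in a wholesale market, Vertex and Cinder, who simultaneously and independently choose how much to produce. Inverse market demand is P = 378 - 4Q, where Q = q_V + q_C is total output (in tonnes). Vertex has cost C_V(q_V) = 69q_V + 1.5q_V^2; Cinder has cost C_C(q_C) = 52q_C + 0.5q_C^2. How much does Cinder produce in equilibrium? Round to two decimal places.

28.31

Vertex's profit: π_V = (378 - 4Q)q_V - (69q_V + (3/2)q_V²). Setting ∂π_V/∂q_V = 0: 309 - 11q_V - 4(q_C) = 0.
Cinder's profit: π_C = (378 - 4Q)q_C - (52q_C + (1/2)q_C²). Setting ∂π_C/∂q_C = 0: 326 - 9q_C - 4(q_V) = 0.
Best responses: q_V = (309 - 4q_C)/11, q_C = (326 - 4q_V)/9.
Solving the pair: q_V = 1477/83, q_C = 28.3133.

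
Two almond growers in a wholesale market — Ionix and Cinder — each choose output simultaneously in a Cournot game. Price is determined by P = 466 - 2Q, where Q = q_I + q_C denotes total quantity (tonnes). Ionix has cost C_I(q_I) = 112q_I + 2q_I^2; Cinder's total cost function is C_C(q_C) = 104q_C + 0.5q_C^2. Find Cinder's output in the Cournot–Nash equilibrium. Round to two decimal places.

Ionix's profit: π_I = (466 - 2Q)q_I - (112q_I + 2q_I²). Setting ∂π_I/∂q_I = 0: 354 - 8q_I - 2(q_C) = 0.
Cinder's first-order condition: 362 - 5q_C - 2(q_I) = 0.
Rearranging gives the reaction functions q_I = (354 - 2q_C)/8 and q_C = (362 - 2q_I)/5.
Solving the pair: q_I = 523/18, q_C = 547/9.

60.78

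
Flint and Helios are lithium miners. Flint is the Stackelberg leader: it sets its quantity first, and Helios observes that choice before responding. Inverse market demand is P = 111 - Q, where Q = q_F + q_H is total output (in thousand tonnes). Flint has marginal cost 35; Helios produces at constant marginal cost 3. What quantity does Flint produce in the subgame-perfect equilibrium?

22

Solve by backward induction. Given q_F, the follower Helios maximises π_H = (111 - q_F - q_H)q_H - 3q_H.
∂π_H/∂q_H = 108 - q_F - 2q_H = 0 gives the reaction function q_H = (108 - q_F)/2.
The leader anticipates this reaction. Substituting into P = 111 - Q gives P = 57 - (1/2)q_F, so π_F = (57 - (1/2)q_F)q_F - 35q_F.
Maximising: ∂π_F/∂q_F = 22 - q_F = 0, giving q_F = 22.
Then q_H = (108 - 22)/2 = 43.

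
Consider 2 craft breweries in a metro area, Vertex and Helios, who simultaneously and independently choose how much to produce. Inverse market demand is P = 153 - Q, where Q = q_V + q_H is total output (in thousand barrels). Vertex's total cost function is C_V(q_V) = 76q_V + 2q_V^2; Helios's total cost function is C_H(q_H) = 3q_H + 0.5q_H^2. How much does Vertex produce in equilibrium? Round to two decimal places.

4.76

Vertex's profit: π_V = (153 - Q)q_V - (76q_V + 2q_V²). Setting ∂π_V/∂q_V = 0: 77 - 6q_V - (q_H) = 0.
Helios's first-order condition: 150 - 3q_H - (q_V) = 0.
Rearranging gives the reaction functions q_V = (77 - q_H)/6 and q_H = (150 - q_V)/3.
Substituting one into the other gives q_V = 81/17 and q_H = 823/17.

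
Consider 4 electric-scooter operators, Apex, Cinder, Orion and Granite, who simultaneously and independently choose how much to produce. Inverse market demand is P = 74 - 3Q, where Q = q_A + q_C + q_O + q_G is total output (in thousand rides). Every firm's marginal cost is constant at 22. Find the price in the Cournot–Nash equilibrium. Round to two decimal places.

32.40

Each firm earns π_i = (74 - 3Q)q_i - 22q_i.
First-order condition (treating rivals' output as given): 52 - 6q_i - 3·Σ_{j≠i} q_j = 0.
By symmetry each firm produces the same amount; substituting Σ_{j≠i} q_j = 3q_i yields q_i = 52/15.
Total output Q = 208/15, so price P = 74 - 3·(208/15) = 162/5.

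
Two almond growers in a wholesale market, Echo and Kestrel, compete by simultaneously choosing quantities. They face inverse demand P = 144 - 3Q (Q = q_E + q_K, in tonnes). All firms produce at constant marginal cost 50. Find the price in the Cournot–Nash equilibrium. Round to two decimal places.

81.33

A representative firm's profit is π_i = q_i(144 - 3Q) - 50q_i.
Setting ∂π_i/∂q_i = 0 with rivals' quantities fixed: 94 - 6q_i - 3q_j = 0.
By symmetry each firm produces the same amount; substituting q_j = q_i yields q_i = 94/9.
Total output Q = 188/9, so price P = 144 - 3·(188/9) = 244/3.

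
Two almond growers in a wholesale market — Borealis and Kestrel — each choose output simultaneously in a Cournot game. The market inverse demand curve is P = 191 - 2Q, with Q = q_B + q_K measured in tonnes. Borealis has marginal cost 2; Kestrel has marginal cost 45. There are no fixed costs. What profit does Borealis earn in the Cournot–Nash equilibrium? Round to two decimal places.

2990.22

Borealis's profit: π_B = (191 - 2Q)q_B - (2q_B). Setting ∂π_B/∂q_B = 0: 189 - 4q_B - 2(q_K) = 0.
Kestrel's profit: π_K = (191 - 2Q)q_K - (45q_K). Setting ∂π_K/∂q_K = 0: 146 - 4q_K - 2(q_B) = 0.
So q_B = (189 - 2q_K)/4 and q_K = (146 - 2q_B)/4.
Solving the pair: q_B = 116/3, q_K = 103/6.
Price P = 191 - 2·(335/6) = 238/3.
Borealis's profit: (238/3 - 2)·(116/3) = 2990.2222.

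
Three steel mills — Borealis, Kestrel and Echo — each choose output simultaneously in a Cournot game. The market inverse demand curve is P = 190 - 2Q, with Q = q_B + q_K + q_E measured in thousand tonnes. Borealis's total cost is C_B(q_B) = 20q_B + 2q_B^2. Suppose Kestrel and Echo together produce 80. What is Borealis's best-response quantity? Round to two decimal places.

1.25

With rivals' combined output fixed at 80, Borealis's profit is π_B = (190 - 2·80 - 2q_B)q_B - (20q_B + 2q_B²) = (30 - 2q_B)q_B - (20q_B + 2q_B²).
∂π_B/∂q_B = 10 - 8q_B = 0, so q_B = 5/4.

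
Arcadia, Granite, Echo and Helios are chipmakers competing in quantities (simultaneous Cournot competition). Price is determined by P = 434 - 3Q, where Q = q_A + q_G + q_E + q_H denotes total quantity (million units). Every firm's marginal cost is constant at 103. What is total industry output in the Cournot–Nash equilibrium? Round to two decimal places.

Each firm earns π_i = (434 - 3Q)q_i - 103q_i.
First-order condition (treating rivals' output as given): 331 - 6q_i - 3·Σ_{j≠i} q_j = 0.
With identical firms every q_j equals q_i, so Σ_{j≠i} q_j = 3q_i and 331 = 15q_i, giving q_i = 331/15.
Total output Q = 331/15 + 331/15 + 331/15 + 331/15 = 1324/15.

88.27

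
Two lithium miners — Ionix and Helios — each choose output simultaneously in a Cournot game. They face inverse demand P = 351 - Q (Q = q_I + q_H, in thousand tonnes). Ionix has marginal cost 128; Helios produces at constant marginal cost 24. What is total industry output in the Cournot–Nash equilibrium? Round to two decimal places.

Ionix's profit: π_I = (351 - Q)q_I - (128q_I). Setting ∂π_I/∂q_I = 0: 223 - 2q_I - (q_H) = 0.
Helios's first-order condition: 327 - 2q_H - (q_I) = 0.
Best responses: q_I = (223 - q_H)/2, q_H = (327 - q_I)/2.
Solving the pair: q_I = 119/3, q_H = 431/3.
Total output Q = 119/3 + 431/3 = 550/3.

183.33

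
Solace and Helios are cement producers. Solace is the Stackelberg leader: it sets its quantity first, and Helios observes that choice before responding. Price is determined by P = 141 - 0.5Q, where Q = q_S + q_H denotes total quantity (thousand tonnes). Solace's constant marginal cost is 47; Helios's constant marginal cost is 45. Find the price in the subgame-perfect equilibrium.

Solve by backward induction. Given q_S, the follower Helios maximises π_H = (141 - (1/2)q_S - (1/2)q_H)q_H - 45q_H.
Follower FOC: 96 - (1/2)q_S - q_H = 0, so q_H(q_S) = (96 - (1/2)q_S).
Solace substitutes q_H(q_S) into its own profit: π_S = q_S(141 - (1/2)q_S - (96 - (1/2)q_S)/2) - 47q_S = (93 - (1/4)q_S)q_S - 47q_S.
Maximising: ∂π_S/∂q_S = 46 - (1/2)q_S = 0, giving q_S = 92.
Then q_H = (96 - (1/2)·92) = 50.
Total output Q = 142, so price P = 141 - (1/2)·142 = 70.

70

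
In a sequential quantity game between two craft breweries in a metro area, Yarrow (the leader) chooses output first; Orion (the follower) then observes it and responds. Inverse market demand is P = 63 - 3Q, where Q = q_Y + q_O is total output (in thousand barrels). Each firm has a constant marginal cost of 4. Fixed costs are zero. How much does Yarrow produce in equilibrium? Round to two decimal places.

9.83

Solve by backward induction. Given q_Y, the follower Orion maximises π_O = (63 - 3q_Y - 3q_O)q_O - 4q_O.
Follower FOC: 59 - 3q_Y - 6q_O = 0, so q_O(q_Y) = (59 - 3q_Y)/6.
Yarrow substitutes q_O(q_Y) into its own profit: π_Y = q_Y(63 - 3q_Y - (59 - 3q_Y)/2) - 4q_Y = (67/2 - (3/2)q_Y)q_Y - 4q_Y.
Maximising: ∂π_Y/∂q_Y = 59/2 - 3q_Y = 0, giving q_Y = 59/6.
Then q_O = (59 - 3·(59/6))/6 = 59/12.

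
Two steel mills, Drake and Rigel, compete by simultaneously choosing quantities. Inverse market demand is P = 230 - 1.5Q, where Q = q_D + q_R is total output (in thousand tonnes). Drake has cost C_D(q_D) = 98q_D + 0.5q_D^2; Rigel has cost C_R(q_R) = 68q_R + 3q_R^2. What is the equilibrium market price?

168

Drake's profit: π_D = (230 - 1.5Q)q_D - (98q_D + (1/2)q_D²). Setting ∂π_D/∂q_D = 0: 132 - 4q_D - (3/2)(q_R) = 0.
Rigel's first-order condition: 162 - 9q_R - (3/2)(q_D) = 0.
Rearranging gives the reaction functions q_D = (132 - (3/2)q_R)/4 and q_R = (162 - (3/2)q_D)/9.
Substituting one into the other gives q_D = 28 and q_R = 40/3.
Total output Q = 124/3, so price P = 230 - (3/2)·(124/3) = 168.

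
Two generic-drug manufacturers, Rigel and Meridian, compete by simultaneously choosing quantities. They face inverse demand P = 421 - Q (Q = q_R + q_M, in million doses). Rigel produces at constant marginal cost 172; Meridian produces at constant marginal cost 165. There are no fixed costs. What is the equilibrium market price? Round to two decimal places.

Rigel's profit: π_R = (421 - Q)q_R - (172q_R). Setting ∂π_R/∂q_R = 0: 249 - 2q_R - (q_M) = 0.
Meridian's profit: π_M = (421 - Q)q_M - (165q_M). Setting ∂π_M/∂q_M = 0: 256 - 2q_M - (q_R) = 0.
Rearranging gives the reaction functions q_R = (249 - q_M)/2 and q_M = (256 - q_R)/2.
Solving the pair: q_R = 242/3, q_M = 263/3.
Total output Q = 505/3, so price P = 421 - 505/3 = 758/3.

252.67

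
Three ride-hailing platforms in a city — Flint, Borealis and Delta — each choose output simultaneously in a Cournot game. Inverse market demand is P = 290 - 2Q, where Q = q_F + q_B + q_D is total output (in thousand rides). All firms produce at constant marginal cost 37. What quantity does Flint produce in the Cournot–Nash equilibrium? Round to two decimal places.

31.63

Each firm earns π_i = (290 - 2Q)q_i - 37q_i.
Setting ∂π_i/∂q_i = 0 with rivals' quantities fixed: 253 - 4q_i - 2·Σ_{j≠i} q_j = 0.
With identical firms every q_j equals q_i, so Σ_{j≠i} q_j = 2q_i and 253 = 8q_i, giving q_i = 253/8.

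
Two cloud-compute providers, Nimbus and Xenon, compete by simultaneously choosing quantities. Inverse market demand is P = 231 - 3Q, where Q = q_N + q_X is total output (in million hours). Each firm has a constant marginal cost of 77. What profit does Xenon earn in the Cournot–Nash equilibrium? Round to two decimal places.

878.37

Each firm earns π_i = (231 - 3Q)q_i - 77q_i.
Setting ∂π_i/∂q_i = 0 with rivals' quantities fixed: 154 - 6q_i - 3q_j = 0.
By symmetry each firm produces the same amount; substituting q_j = q_i yields q_i = 154/9.
Price P = 231 - 3·(308/9) = 385/3.
Xenon's profit: (385/3 - 77)·(154/9) = 878.3704.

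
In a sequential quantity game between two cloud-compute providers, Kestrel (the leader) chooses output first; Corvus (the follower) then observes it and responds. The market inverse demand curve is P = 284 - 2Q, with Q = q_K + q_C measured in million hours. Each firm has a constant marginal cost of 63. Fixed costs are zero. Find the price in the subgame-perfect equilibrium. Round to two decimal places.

118.25

Solve by backward induction. Given q_K, the follower Corvus maximises π_C = (284 - 2q_K - 2q_C)q_C - 63q_C.
Follower FOC: 221 - 2q_K - 4q_C = 0, so q_C(q_K) = (221 - 2q_K)/4.
The leader anticipates this reaction. Substituting into P = 284 - 2Q gives P = 347/2 - q_K, so π_K = (347/2 - q_K)q_K - 63q_K.
Maximising: ∂π_K/∂q_K = 221/2 - 2q_K = 0, giving q_K = 221/4.
Then q_C = (221 - 2·(221/4))/4 = 221/8.
Total output Q = 663/8, so price P = 284 - 2·(663/8) = 473/4.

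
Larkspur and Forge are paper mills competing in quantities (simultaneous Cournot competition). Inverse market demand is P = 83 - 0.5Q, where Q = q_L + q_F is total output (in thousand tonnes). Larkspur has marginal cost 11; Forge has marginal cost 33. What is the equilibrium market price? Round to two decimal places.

Larkspur's profit: π_L = (83 - 0.5Q)q_L - (11q_L). Setting ∂π_L/∂q_L = 0: 72 - q_L - (1/2)(q_F) = 0.
Forge's profit: π_F = (83 - 0.5Q)q_F - (33q_F). Setting ∂π_F/∂q_F = 0: 50 - q_F - (1/2)(q_L) = 0.
Best responses: q_L = (72 - (1/2)q_F), q_F = (50 - (1/2)q_L).
Solving the pair: q_L = 188/3, q_F = 56/3.
Total output Q = 244/3, so price P = 83 - (1/2)·(244/3) = 127/3.

42.33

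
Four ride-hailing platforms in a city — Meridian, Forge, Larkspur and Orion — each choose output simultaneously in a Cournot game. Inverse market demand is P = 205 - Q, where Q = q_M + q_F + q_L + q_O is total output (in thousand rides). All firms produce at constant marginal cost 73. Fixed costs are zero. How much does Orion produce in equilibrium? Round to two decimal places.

26.40

Each firm earns π_i = (205 - Q)q_i - 73q_i.
First-order condition (treating rivals' output as given): 132 - 2q_i - Σ_{j≠i} q_j = 0.
With identical firms every q_j equals q_i, so Σ_{j≠i} q_j = 3q_i and 132 = 5q_i, giving q_i = 132/5.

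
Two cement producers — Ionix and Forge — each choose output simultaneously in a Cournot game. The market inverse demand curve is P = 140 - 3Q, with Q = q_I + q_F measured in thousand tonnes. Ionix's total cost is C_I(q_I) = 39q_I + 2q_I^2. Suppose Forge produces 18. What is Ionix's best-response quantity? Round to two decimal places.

4.70

With the rival's output fixed at 18, Ionix's profit is π_I = (140 - 3·18 - 3q_I)q_I - (39q_I + 2q_I²) = (86 - 3q_I)q_I - (39q_I + 2q_I²).
∂π_I/∂q_I = 47 - 10q_I = 0, so q_I = 47/10.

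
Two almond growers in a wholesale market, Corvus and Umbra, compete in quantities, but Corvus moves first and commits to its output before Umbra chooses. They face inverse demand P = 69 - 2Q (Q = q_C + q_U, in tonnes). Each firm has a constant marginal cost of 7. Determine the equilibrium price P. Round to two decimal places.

The follower Umbra best-responds to any q_C: π_U = (69 - 2Q)q_U - 7q_U.
Setting the follower's marginal profit to zero, 62 - 2q_C - 4q_U = 0, i.e. q_U = (62 - 2q_C)/4.
The leader anticipates this reaction. Substituting into P = 69 - 2Q gives P = 38 - q_C, so π_C = (38 - q_C)q_C - 7q_C.
Leader FOC: 31 - 2q_C = 0, so q_C = 31/2.
Then q_U = (62 - 2·(31/2))/4 = 31/4.
Total output Q = 93/4, so price P = 69 - 2·(93/4) = 45/2.

22.50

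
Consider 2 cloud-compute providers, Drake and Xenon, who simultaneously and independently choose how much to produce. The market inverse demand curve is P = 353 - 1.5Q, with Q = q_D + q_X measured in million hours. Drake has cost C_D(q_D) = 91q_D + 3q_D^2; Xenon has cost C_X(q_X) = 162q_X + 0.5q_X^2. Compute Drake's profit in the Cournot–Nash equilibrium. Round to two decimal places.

2290.89

Drake's profit: π_D = (353 - 1.5Q)q_D - (91q_D + 3q_D²). Setting ∂π_D/∂q_D = 0: 262 - 9q_D - (3/2)(q_X) = 0.
Xenon's profit: π_X = (353 - 1.5Q)q_X - (162q_X + (1/2)q_X²). Setting ∂π_X/∂q_X = 0: 191 - 4q_X - (3/2)(q_D) = 0.
Rearranging gives the reaction functions q_D = (262 - (3/2)q_X)/9 and q_X = (191 - (3/2)q_D)/4.
Substituting one into the other gives q_D = 22.5630 and q_X = 1768/45.
Price P = 353 - (3/2)·(1670/27) = 260.2222.
Drake's profit: 260.2222·22.5630 - 91·22.5630 - 3·22.5630² = 2290.8928.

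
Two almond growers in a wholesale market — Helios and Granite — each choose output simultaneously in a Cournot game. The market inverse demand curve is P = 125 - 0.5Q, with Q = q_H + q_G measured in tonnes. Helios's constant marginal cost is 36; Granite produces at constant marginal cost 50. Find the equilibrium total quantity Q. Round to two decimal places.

109.33

Helios's profit: π_H = (125 - 0.5Q)q_H - (36q_H). Setting ∂π_H/∂q_H = 0: 89 - q_H - (1/2)(q_G) = 0.
Granite's first-order condition: 75 - q_G - (1/2)(q_H) = 0.
Rearranging gives the reaction functions q_H = (89 - (1/2)q_G) and q_G = (75 - (1/2)q_H).
Substituting one into the other gives q_H = 206/3 and q_G = 122/3.
Total output Q = 206/3 + 122/3 = 328/3.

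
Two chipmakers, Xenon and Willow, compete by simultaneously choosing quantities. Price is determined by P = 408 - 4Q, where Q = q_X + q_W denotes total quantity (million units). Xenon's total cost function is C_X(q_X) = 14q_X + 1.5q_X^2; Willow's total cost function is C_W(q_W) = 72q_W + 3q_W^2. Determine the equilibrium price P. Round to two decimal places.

Xenon's profit: π_X = (408 - 4Q)q_X - (14q_X + (3/2)q_X²). Setting ∂π_X/∂q_X = 0: 394 - 11q_X - 4(q_W) = 0.
Willow's profit: π_W = (408 - 4Q)q_W - (72q_W + 3q_W²). Setting ∂π_W/∂q_W = 0: 336 - 14q_W - 4(q_X) = 0.
Rearranging gives the reaction functions q_X = (394 - 4q_W)/11 and q_W = (336 - 4q_X)/14.
Solving the pair: q_X = 30.2319, q_W = 1060/69.
Total output Q = 45.5942, so price P = 408 - 4·45.5942 = 225.6232.

225.62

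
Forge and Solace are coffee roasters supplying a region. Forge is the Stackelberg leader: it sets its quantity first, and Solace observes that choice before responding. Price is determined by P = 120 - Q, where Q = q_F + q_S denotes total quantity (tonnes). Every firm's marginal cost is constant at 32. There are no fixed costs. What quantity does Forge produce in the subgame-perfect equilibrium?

44

Solve by backward induction. Given q_F, the follower Solace maximises π_S = (120 - q_F - q_S)q_S - 32q_S.
Follower FOC: 88 - q_F - 2q_S = 0, so q_S(q_F) = (88 - q_F)/2.
The leader anticipates this reaction. Substituting into P = 120 - Q gives P = 76 - (1/2)q_F, so π_F = (76 - (1/2)q_F)q_F - 32q_F.
Leader FOC: 44 - q_F = 0, so q_F = 44.
Then q_S = (88 - 44)/2 = 22.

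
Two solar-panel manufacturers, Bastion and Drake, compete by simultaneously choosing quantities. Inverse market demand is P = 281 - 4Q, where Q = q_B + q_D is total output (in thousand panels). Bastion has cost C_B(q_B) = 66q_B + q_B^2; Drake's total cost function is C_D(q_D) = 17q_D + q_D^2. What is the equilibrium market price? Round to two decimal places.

Bastion's profit: π_B = (281 - 4Q)q_B - (66q_B + q_B²). Setting ∂π_B/∂q_B = 0: 215 - 10q_B - 4(q_D) = 0.
Drake's first-order condition: 264 - 10q_D - 4(q_B) = 0.
So q_B = (215 - 4q_D)/10 and q_D = (264 - 4q_B)/10.
Substituting one into the other gives q_B = 547/42 and q_D = 445/21.
Total output Q = 479/14, so price P = 281 - 4·(479/14) = 1009/7.

144.14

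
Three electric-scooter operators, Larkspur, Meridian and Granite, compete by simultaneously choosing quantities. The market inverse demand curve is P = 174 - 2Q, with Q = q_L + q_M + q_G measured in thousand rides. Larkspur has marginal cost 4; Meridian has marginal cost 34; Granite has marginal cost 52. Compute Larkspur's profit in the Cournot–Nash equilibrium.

1922

Larkspur's profit: π_L = (174 - 2Q)q_L - (4q_L). Setting ∂π_L/∂q_L = 0: 170 - 4q_L - 2(q_M + q_G) = 0.
Meridian's profit: π_M = (174 - 2Q)q_M - (34q_M). Setting ∂π_M/∂q_M = 0: 140 - 4q_M - 2(q_L + q_G) = 0.
Granite's first-order condition: 122 - 4q_G - 2(q_L + q_M) = 0.
Adding the 3 first-order conditions: 432 − 8Q = 0, so Q = 54.
Back-substituting: q_L = (170 − 108)/2 = 31, q_M = (140 − 108)/2 = 16, q_G = (122 − 108)/2 = 7.
Price P = 174 - 2·54 = 66.
Larkspur's profit: (66 - 4)·31 = 1922.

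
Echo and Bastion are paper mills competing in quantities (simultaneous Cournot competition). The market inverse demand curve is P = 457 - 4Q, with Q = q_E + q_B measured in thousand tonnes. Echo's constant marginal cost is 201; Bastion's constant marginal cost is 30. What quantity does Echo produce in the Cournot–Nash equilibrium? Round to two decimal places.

7.08

Echo's profit: π_E = (457 - 4Q)q_E - (201q_E). Setting ∂π_E/∂q_E = 0: 256 - 8q_E - 4(q_B) = 0.
Bastion's first-order condition: 427 - 8q_B - 4(q_E) = 0.
Best responses: q_E = (256 - 4q_B)/8, q_B = (427 - 4q_E)/8.
Substituting one into the other gives q_E = 85/12 and q_B = 299/6.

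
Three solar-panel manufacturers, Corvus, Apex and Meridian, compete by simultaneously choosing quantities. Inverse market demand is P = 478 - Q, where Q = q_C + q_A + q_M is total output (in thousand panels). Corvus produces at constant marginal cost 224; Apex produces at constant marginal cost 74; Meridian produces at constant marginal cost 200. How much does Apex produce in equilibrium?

170

Corvus's profit: π_C = (478 - Q)q_C - (224q_C). Setting ∂π_C/∂q_C = 0: 254 - 2q_C - (q_A + q_M) = 0.
Apex's profit: π_A = (478 - Q)q_A - (74q_A). Setting ∂π_A/∂q_A = 0: 404 - 2q_A - (q_C + q_M) = 0.
Meridian's first-order condition: 278 - 2q_M - (q_C + q_A) = 0.
Adding the 3 first-order conditions: 936 − 4Q = 0, so Q = 234.
Back-substituting: q_C = (254 − 234) = 20, q_A = (404 − 234) = 170, q_M = (278 − 234) = 44.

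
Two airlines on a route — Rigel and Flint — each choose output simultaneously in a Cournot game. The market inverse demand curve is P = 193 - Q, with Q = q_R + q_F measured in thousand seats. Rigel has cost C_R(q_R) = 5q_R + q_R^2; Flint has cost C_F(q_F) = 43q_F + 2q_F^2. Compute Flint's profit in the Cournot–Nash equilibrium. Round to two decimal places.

962.63

Rigel's profit: π_R = (193 - Q)q_R - (5q_R + q_R²). Setting ∂π_R/∂q_R = 0: 188 - 4q_R - (q_F) = 0.
Flint's profit: π_F = (193 - Q)q_F - (43q_F + 2q_F²). Setting ∂π_F/∂q_F = 0: 150 - 6q_F - (q_R) = 0.
So q_R = (188 - q_F)/4 and q_F = (150 - q_R)/6.
Substituting one into the other gives q_R = 978/23 and q_F = 412/23.
Price P = 193 - 1390/23 = 132.5652.
Flint's profit: 132.5652·(412/23) - 43·(412/23) - 2(412/23)² = 962.6314.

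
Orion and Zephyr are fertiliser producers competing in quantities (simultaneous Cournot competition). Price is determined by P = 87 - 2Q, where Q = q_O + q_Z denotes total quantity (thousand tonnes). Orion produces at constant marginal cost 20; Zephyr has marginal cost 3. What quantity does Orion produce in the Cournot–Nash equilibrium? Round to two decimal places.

8.33

Orion's profit: π_O = (87 - 2Q)q_O - (20q_O). Setting ∂π_O/∂q_O = 0: 67 - 4q_O - 2(q_Z) = 0.
Zephyr's profit: π_Z = (87 - 2Q)q_Z - (3q_Z). Setting ∂π_Z/∂q_Z = 0: 84 - 4q_Z - 2(q_O) = 0.
So q_O = (67 - 2q_Z)/4 and q_Z = (84 - 2q_O)/4.
Substituting one into the other gives q_O = 25/3 and q_Z = 101/6.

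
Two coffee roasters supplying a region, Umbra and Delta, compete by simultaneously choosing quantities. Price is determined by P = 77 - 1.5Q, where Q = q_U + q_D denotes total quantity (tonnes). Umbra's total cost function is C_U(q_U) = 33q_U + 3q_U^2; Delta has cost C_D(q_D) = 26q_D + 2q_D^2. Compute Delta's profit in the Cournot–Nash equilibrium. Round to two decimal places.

146.47

Umbra's profit: π_U = (77 - 1.5Q)q_U - (33q_U + 3q_U²). Setting ∂π_U/∂q_U = 0: 44 - 9q_U - (3/2)(q_D) = 0.
Delta's profit: π_D = (77 - 1.5Q)q_D - (26q_D + 2q_D²). Setting ∂π_D/∂q_D = 0: 51 - 7q_D - (3/2)(q_U) = 0.
Rearranging gives the reaction functions q_U = (44 - (3/2)q_D)/9 and q_D = (51 - (3/2)q_U)/7.
Solving the pair: q_U = 3.8107, q_D = 524/81.
Price P = 77 - (3/2)·10.2798 = 61.5802.
Delta's profit: 61.5802·(524/81) - 26·(524/81) - 2(524/81)² = 146.4740.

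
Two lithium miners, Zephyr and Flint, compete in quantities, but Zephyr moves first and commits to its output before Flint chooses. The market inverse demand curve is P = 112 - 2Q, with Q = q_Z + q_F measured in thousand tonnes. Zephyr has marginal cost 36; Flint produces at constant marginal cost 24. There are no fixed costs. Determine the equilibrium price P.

52

The follower Flint best-responds to any q_Z: π_F = (112 - 2Q)q_F - 24q_F.
∂π_F/∂q_F = 88 - 2q_Z - 4q_F = 0 gives the reaction function q_F = (88 - 2q_Z)/4.
Zephyr substitutes q_F(q_Z) into its own profit: π_Z = q_Z(112 - 2q_Z - (88 - 2q_Z)/2) - 36q_Z = (68 - q_Z)q_Z - 36q_Z.
Maximising: ∂π_Z/∂q_Z = 32 - 2q_Z = 0, giving q_Z = 16.
Then q_F = (88 - 2·16)/4 = 14.
Total output Q = 30, so price P = 112 - 2·30 = 52.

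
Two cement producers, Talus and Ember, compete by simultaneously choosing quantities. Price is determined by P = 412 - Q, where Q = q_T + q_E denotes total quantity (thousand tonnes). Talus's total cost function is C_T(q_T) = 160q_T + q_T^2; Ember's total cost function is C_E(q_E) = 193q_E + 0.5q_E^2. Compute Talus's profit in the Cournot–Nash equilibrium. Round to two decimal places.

4766.43

Talus's profit: π_T = (412 - Q)q_T - (160q_T + q_T²). Setting ∂π_T/∂q_T = 0: 252 - 4q_T - (q_E) = 0.
Ember's profit: π_E = (412 - Q)q_E - (193q_E + (1/2)q_E²). Setting ∂π_E/∂q_E = 0: 219 - 3q_E - (q_T) = 0.
Best responses: q_T = (252 - q_E)/4, q_E = (219 - q_T)/3.
Substituting one into the other gives q_T = 537/11 and q_E = 624/11.
Price P = 412 - 1161/11 = 306.4545.
Talus's profit: 306.4545·(537/11) - 160·(537/11) - (537/11)² = 4766.4298.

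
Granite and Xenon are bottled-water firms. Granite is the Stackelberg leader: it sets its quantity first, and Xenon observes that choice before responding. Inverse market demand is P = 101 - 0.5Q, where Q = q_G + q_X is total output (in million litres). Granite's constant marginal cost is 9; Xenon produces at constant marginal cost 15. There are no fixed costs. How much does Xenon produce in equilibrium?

The follower Xenon best-responds to any q_G: π_X = (101 - 0.5Q)q_X - 15q_X.
Setting the follower's marginal profit to zero, 86 - (1/2)q_G - q_X = 0, i.e. q_X = (86 - (1/2)q_G).
The leader anticipates this reaction. Substituting into P = 101 - 0.5Q gives P = 58 - (1/4)q_G, so π_G = (58 - (1/4)q_G)q_G - 9q_G.
Leader FOC: 49 - (1/2)q_G = 0, so q_G = 98.
Then q_X = (86 - (1/2)·98) = 37.

37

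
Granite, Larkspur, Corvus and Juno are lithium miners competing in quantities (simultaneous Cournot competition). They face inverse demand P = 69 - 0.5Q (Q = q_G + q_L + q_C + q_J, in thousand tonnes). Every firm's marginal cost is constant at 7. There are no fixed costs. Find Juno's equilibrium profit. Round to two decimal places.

307.52

Each firm earns π_i = (69 - 0.5Q)q_i - 7q_i.
First-order condition (treating rivals' output as given): 62 - q_i - (1/2)·Σ_{j≠i} q_j = 0.
By symmetry each firm produces the same amount; substituting Σ_{j≠i} q_j = 3q_i yields q_i = 62/(5/2) = 124/5.
Price P = 69 - (1/2)·(496/5) = 97/5.
Juno's profit: (97/5 - 7)·(124/5) = 307.5200.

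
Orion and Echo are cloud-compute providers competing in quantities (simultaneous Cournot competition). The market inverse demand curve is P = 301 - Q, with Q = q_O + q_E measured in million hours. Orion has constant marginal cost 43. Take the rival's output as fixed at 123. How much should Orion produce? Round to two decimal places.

67.50

With the rival's output fixed at 123, Orion's profit is π_O = (301 - 123 - q_O)q_O - (43q_O) = (178 - q_O)q_O - (43q_O).
∂π_O/∂q_O = 135 - 2q_O = 0, so q_O = 135/2.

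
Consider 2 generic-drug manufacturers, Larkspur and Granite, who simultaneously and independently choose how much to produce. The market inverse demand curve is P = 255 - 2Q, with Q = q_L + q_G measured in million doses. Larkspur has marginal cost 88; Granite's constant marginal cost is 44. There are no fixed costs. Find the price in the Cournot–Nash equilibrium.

Larkspur's profit: π_L = (255 - 2Q)q_L - (88q_L). Setting ∂π_L/∂q_L = 0: 167 - 4q_L - 2(q_G) = 0.
Granite's first-order condition: 211 - 4q_G - 2(q_L) = 0.
Best responses: q_L = (167 - 2q_G)/4, q_G = (211 - 2q_L)/4.
Solving the pair: q_L = 41/2, q_G = 85/2.
Total output Q = 63, so price P = 255 - 2·63 = 129.

129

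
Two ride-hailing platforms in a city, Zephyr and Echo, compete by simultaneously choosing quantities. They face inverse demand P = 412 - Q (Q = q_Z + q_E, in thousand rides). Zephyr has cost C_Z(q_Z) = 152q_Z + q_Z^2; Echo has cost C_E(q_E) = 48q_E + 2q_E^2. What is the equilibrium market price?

Zephyr's profit: π_Z = (412 - Q)q_Z - (152q_Z + q_Z²). Setting ∂π_Z/∂q_Z = 0: 260 - 4q_Z - (q_E) = 0.
Echo's profit: π_E = (412 - Q)q_E - (48q_E + 2q_E²). Setting ∂π_E/∂q_E = 0: 364 - 6q_E - (q_Z) = 0.
So q_Z = (260 - q_E)/4 and q_E = (364 - q_Z)/6.
Substituting one into the other gives q_Z = 52 and q_E = 52.
Total output Q = 104, so price P = 412 - 104 = 308.

308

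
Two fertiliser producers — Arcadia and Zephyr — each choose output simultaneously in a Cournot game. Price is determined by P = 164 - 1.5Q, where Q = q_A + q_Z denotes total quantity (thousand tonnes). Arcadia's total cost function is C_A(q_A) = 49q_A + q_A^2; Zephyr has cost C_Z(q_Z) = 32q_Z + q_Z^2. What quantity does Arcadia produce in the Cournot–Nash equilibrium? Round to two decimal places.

16.57

Arcadia's profit: π_A = (164 - 1.5Q)q_A - (49q_A + q_A²). Setting ∂π_A/∂q_A = 0: 115 - 5q_A - (3/2)(q_Z) = 0.
Zephyr's first-order condition: 132 - 5q_Z - (3/2)(q_A) = 0.
Best responses: q_A = (115 - (3/2)q_Z)/5, q_Z = (132 - (3/2)q_A)/5.
Solving the pair: q_A = 116/7, q_Z = 150/7.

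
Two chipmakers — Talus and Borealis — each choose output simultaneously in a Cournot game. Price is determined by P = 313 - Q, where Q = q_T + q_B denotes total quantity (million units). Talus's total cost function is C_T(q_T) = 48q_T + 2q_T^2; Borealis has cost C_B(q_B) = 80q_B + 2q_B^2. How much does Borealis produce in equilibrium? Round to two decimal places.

Talus's profit: π_T = (313 - Q)q_T - (48q_T + 2q_T²). Setting ∂π_T/∂q_T = 0: 265 - 6q_T - (q_B) = 0.
Borealis's profit: π_B = (313 - Q)q_B - (80q_B + 2q_B²). Setting ∂π_B/∂q_B = 0: 233 - 6q_B - (q_T) = 0.
Best responses: q_T = (265 - q_B)/6, q_B = (233 - q_T)/6.
Substituting one into the other gives q_T = 1357/35 and q_B = 1133/35.

32.37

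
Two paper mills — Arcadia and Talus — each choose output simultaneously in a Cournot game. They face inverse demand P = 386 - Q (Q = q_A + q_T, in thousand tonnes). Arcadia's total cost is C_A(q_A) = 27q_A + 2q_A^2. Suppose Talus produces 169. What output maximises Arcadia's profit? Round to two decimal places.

With the rival's output fixed at 169, Arcadia's profit is π_A = (386 - 169 - q_A)q_A - (27q_A + 2q_A²) = (217 - q_A)q_A - (27q_A + 2q_A²).
∂π_A/∂q_A = 190 - 6q_A = 0, so q_A = 95/3.

31.67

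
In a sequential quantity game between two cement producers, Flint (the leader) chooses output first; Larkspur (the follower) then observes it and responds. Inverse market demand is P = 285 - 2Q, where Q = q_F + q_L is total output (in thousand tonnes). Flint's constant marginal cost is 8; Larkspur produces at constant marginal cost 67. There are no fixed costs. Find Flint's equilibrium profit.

Solve by backward induction. Given q_F, the follower Larkspur maximises π_L = (285 - 2q_F - 2q_L)q_L - 67q_L.
∂π_L/∂q_L = 218 - 2q_F - 4q_L = 0 gives the reaction function q_L = (218 - 2q_F)/4.
The leader anticipates this reaction. Substituting into P = 285 - 2Q gives P = 176 - q_F, so π_F = (176 - q_F)q_F - 8q_F.
Maximising: ∂π_F/∂q_F = 168 - 2q_F = 0, giving q_F = 84.
Then q_L = (218 - 2·84)/4 = 25/2.
Price P = 285 - 2·(193/2) = 92.
Flint's profit: (92 - 8)·84 = 7056.

7056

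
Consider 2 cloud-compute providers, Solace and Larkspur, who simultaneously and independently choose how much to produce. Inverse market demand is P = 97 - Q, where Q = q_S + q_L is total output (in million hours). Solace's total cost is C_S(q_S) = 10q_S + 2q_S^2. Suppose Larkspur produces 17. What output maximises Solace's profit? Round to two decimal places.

11.67

With the rival's output fixed at 17, Solace's profit is π_S = (97 - 17 - q_S)q_S - (10q_S + 2q_S²) = (80 - q_S)q_S - (10q_S + 2q_S²).
∂π_S/∂q_S = 70 - 6q_S = 0, so q_S = 35/3.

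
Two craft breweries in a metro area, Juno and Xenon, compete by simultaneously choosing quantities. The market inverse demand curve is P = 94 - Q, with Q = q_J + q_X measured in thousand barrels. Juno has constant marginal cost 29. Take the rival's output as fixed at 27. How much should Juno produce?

19

With the rival's output fixed at 27, Juno's profit is π_J = (94 - 27 - q_J)q_J - (29q_J) = (67 - q_J)q_J - (29q_J).
∂π_J/∂q_J = 38 - 2q_J = 0, so q_J = 19.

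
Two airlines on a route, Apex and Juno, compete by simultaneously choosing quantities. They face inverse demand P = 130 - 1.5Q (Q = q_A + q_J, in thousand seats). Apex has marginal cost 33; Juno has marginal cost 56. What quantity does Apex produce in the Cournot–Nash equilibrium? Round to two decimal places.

Apex's profit: π_A = (130 - 1.5Q)q_A - (33q_A). Setting ∂π_A/∂q_A = 0: 97 - 3q_A - (3/2)(q_J) = 0.
Juno's profit: π_J = (130 - 1.5Q)q_J - (56q_J). Setting ∂π_J/∂q_J = 0: 74 - 3q_J - (3/2)(q_A) = 0.
Rearranging gives the reaction functions q_A = (97 - (3/2)q_J)/3 and q_J = (74 - (3/2)q_A)/3.
Substituting one into the other gives q_A = 80/3 and q_J = 34/3.

26.67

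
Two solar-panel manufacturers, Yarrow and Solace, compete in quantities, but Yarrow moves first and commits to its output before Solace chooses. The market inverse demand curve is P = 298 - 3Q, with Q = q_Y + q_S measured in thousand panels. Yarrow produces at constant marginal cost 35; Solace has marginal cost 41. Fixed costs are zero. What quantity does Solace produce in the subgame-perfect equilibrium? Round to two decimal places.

20.42

The follower Solace best-responds to any q_Y: π_S = (298 - 3Q)q_S - 41q_S.
Follower FOC: 257 - 3q_Y - 6q_S = 0, so q_S(q_Y) = (257 - 3q_Y)/6.
Yarrow substitutes q_S(q_Y) into its own profit: π_Y = q_Y(298 - 3q_Y - (257 - 3q_Y)/2) - 35q_Y = (339/2 - (3/2)q_Y)q_Y - 35q_Y.
The leader's first-order condition 269/2 - 3q_Y = 0 yields q_Y = 269/6.
Then q_S = (257 - 3·(269/6))/6 = 245/12.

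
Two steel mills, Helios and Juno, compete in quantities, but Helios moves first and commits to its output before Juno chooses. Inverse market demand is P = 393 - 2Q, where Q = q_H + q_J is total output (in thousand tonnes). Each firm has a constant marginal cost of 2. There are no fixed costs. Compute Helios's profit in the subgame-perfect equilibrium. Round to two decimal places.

Solve by backward induction. Given q_H, the follower Juno maximises π_J = (393 - 2q_H - 2q_J)q_J - 2q_J.
Follower FOC: 391 - 2q_H - 4q_J = 0, so q_J(q_H) = (391 - 2q_H)/4.
The leader anticipates this reaction. Substituting into P = 393 - 2Q gives P = 395/2 - q_H, so π_H = (395/2 - q_H)q_H - 2q_H.
The leader's first-order condition 391/2 - 2q_H = 0 yields q_H = 391/4.
Then q_J = (391 - 2·(391/4))/4 = 391/8.
Price P = 393 - 2·(1173/8) = 399/4.
Helios's profit: (399/4 - 2)·(391/4) = 9555.0625.

9555.06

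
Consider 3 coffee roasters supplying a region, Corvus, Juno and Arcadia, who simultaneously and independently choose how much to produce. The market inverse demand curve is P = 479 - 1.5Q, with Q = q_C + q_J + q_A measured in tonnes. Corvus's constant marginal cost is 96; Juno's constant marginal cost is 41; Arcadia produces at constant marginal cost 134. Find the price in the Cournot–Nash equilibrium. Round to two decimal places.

187.50

Corvus's profit: π_C = (479 - 1.5Q)q_C - (96q_C). Setting ∂π_C/∂q_C = 0: 383 - 3q_C - (3/2)(q_J + q_A) = 0.
Juno's first-order condition: 438 - 3q_J - (3/2)(q_C + q_A) = 0.
Arcadia's profit: π_A = (479 - 1.5Q)q_A - (134q_A). Setting ∂π_A/∂q_A = 0: 345 - 3q_A - (3/2)(q_C + q_J) = 0.
Summing all 3 equations gives 1166 − 6Q = 0, hence Q = 583/3.
Back-substituting: q_C = (383 − 583/2)/(3/2) = 61, q_J = (438 − 583/2)/(3/2) = 293/3, q_A = (345 − 583/2)/(3/2) = 107/3.
Total output Q = 583/3, so price P = 479 - (3/2)·(583/3) = 375/2.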